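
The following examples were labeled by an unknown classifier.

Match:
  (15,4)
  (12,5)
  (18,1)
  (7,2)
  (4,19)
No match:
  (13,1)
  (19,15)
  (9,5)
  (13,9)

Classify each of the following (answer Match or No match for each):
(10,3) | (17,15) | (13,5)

Match, No match, No match

One predicate separates the groups cleanly: sum is odd.
Match: (10,3), since 10+3 = 13.
No match: (17,15), since 17+15 = 32.
No match: (13,5), since 13+5 = 18.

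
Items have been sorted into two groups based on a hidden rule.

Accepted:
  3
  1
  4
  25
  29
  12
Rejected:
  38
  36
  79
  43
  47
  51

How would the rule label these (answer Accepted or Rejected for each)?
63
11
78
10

Rejected, Accepted, Rejected, Accepted

'Accepted' ⟺ at most 29.
63: 63 > 29, fails the rule → Rejected.
11: 11 ≤ 29, satisfies this → Accepted.
78: 78 > 29, fails the rule → Rejected.
10: 10 ≤ 29, satisfies this → Accepted.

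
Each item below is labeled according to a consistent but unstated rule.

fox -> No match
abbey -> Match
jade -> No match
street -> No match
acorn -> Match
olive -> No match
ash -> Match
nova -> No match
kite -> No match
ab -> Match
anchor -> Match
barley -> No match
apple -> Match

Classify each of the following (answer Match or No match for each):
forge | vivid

No match, No match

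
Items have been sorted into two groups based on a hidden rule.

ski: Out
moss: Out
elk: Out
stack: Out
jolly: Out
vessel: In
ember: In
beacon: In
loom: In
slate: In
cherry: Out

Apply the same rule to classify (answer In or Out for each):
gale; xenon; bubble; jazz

The classifier is using: has ≥ 2 vowels.
gale: 2 vowels — matches, so In.
xenon: 2 vowels — matches, so In.
bubble: 2 vowels — matches, so In.
jazz: 1 vowel — fails the rule, so Out.

In, In, In, Out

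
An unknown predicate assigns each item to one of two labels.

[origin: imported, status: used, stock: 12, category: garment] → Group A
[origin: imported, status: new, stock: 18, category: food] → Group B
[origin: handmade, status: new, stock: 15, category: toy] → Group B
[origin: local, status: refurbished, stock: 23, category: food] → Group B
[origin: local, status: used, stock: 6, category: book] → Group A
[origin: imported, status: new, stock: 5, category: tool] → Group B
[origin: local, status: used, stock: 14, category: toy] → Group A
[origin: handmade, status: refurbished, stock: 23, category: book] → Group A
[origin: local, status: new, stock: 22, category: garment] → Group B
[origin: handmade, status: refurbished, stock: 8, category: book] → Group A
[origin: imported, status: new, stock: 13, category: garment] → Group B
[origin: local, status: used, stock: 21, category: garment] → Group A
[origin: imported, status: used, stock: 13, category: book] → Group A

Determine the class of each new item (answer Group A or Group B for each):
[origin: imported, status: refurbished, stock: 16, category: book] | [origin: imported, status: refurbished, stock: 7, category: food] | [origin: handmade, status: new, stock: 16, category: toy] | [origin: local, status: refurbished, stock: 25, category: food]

The simplest hypothesis consistent with all the labels is: category is book OR status is used.

Group A, Group B, Group B, Group B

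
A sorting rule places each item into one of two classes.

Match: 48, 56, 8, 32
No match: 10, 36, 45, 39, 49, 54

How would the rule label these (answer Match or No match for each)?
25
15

No match, No match

The rule appears to be: multiple of 8.
25: 25 = 8·3 + 1, does not fit → No match.
15: 15 = 8·1 + 7, does not fit → No match.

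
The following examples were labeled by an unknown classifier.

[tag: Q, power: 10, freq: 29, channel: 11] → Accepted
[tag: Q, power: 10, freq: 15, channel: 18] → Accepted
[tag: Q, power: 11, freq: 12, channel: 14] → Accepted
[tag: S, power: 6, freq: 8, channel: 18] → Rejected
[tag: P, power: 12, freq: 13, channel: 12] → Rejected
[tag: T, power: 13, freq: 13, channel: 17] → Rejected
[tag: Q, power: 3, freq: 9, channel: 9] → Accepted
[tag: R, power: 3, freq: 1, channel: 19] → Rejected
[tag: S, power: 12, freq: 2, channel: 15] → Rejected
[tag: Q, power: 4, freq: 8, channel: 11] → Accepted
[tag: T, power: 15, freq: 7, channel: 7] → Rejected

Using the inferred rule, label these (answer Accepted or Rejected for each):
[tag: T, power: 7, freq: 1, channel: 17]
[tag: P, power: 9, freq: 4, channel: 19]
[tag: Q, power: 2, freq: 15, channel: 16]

Rejected, Rejected, Accepted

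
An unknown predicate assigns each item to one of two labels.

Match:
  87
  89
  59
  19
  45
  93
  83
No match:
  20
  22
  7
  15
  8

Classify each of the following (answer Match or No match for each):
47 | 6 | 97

The common property of the 'Match' items is: digit sum ≥ 9. No 'No match' item has it.

Match, No match, Match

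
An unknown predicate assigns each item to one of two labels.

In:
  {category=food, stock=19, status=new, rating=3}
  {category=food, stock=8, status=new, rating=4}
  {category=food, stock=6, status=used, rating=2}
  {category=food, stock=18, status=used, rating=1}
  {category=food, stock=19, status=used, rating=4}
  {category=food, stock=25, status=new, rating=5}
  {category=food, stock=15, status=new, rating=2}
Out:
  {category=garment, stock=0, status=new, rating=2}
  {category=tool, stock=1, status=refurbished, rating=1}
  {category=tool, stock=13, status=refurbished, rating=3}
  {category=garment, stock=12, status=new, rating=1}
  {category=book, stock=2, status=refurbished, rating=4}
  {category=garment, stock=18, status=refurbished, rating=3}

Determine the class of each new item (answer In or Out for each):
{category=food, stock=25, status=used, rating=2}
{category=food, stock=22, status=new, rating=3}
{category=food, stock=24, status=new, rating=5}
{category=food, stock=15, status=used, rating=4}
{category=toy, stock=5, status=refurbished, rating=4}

The common property of the 'In' items is: category is food. No 'Out' item has it.
{category=food, stock=25, status=used, rating=2} — category is food, hence In. {category=food, stock=22, status=new, rating=3} — category is food, hence In. {category=food, stock=24, status=new, rating=5} — category is food, hence In. {category=food, stock=15, status=used, rating=4} — category is food, hence In. {category=toy, stock=5, status=refurbished, rating=4} — category is toy, hence Out.

In, In, In, In, Out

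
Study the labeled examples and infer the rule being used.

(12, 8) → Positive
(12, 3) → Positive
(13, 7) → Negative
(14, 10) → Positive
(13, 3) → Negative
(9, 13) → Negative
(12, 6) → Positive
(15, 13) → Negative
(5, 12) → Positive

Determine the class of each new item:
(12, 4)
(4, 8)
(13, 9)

Positive, Positive, Negative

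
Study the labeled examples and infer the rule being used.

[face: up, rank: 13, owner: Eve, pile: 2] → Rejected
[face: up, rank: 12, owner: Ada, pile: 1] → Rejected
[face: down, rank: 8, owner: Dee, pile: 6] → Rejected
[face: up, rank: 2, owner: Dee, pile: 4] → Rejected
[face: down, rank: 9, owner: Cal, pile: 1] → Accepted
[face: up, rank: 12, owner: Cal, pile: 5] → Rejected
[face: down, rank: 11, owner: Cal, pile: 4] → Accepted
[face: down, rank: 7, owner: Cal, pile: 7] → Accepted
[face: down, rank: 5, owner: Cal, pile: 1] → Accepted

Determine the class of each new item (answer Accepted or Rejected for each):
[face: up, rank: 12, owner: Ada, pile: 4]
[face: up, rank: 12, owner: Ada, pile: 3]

Rejected, Rejected

The rule appears to be: face is down AND owner is Cal.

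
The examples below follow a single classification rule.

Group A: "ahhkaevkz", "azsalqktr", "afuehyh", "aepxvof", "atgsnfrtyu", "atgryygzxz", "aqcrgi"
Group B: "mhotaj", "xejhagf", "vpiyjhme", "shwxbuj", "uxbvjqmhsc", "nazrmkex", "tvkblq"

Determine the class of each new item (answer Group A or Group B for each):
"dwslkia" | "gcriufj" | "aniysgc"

Rule: starts with 'a'. This holds for each 'Group A' example and fails for each 'Group B' one.
Group B: "dwslkia", since starts with 'd'. Group B: "gcriufj", since starts with 'g'. Group A: "aniysgc", since starts with 'a'.

Group B, Group B, Group A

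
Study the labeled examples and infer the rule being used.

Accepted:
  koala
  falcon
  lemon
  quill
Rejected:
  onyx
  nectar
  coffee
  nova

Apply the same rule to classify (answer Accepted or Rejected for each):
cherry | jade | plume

Every 'Accepted' example satisfies: contains 'l'. None of the 'Rejected' examples do.
cherry → no 'l' → Rejected.
jade → no 'l' → Rejected.
plume → has 'l' → Accepted.

Rejected, Rejected, Accepted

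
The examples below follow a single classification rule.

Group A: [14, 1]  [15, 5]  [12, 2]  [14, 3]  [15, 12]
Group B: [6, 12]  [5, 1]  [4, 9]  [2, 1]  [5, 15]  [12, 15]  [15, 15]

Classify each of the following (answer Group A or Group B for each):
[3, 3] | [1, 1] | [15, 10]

Group B, Group B, Group A

Every 'Group A' example satisfies: first > second AND sum ≥ 13. None of the 'Group B' examples do.
[3, 3]: 3 = 3, 3+3 = 6, fails the rule → Group B.
[1, 1]: 1 = 1, 1+1 = 2, fails the rule → Group B.
[15, 10]: 15 > 10, 15+10 = 25, matches → Group A.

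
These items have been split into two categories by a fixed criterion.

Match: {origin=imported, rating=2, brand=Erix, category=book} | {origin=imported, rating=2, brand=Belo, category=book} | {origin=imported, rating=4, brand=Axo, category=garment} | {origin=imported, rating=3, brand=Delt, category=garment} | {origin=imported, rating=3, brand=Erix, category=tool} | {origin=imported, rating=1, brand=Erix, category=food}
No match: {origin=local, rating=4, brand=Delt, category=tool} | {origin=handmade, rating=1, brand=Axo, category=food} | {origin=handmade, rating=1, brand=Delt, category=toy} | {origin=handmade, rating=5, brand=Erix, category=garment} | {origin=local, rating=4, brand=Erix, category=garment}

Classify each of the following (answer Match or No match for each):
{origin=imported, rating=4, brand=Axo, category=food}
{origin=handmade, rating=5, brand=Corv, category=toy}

One predicate separates the groups cleanly: origin is imported.
Match: {origin=imported, rating=4, brand=Axo, category=food}, since origin is imported. No match: {origin=handmade, rating=5, brand=Corv, category=toy}, since origin is handmade.

Match, No match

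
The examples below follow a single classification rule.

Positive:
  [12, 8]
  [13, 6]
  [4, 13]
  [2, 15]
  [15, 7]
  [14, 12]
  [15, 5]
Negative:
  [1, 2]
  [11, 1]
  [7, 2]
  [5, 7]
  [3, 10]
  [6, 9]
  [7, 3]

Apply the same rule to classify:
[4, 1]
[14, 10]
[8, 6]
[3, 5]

'Positive' ⟺ sum ≥ 17.
[4, 1] — 4+1 = 5, hence Negative. [14, 10] — 14+10 = 24, hence Positive. [8, 6] — 8+6 = 14, hence Negative. [3, 5] — 3+5 = 8, hence Negative.

Negative, Positive, Negative, Negative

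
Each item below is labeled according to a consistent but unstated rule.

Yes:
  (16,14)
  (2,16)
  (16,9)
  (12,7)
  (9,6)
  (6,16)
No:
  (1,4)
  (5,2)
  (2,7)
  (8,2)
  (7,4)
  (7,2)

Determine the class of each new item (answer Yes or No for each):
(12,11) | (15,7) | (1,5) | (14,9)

Rule: sum ≥ 15. This holds for each 'Yes' example and fails for each 'No' one.
(12,11): Yes (12+11 = 23). (15,7): Yes (15+7 = 22). (1,5): No (1+5 = 6). (14,9): Yes (14+9 = 23).

Yes, Yes, No, Yes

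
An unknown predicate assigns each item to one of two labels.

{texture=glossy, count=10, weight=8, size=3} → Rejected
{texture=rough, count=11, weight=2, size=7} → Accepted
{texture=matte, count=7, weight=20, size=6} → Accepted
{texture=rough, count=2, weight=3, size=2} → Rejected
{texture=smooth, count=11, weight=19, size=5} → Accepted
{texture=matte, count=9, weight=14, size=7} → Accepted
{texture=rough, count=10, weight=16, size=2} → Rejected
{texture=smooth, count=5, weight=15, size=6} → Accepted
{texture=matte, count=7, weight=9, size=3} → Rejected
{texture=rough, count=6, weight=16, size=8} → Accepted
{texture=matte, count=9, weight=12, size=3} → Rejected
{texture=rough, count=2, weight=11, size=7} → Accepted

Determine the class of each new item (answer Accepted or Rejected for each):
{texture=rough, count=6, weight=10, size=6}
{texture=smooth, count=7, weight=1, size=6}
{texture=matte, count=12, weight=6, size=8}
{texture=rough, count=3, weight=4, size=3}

Accepted, Accepted, Accepted, Rejected

'Accepted' ⟺ size ≥ 5.
{texture=rough, count=6, weight=10, size=6}: size = 6, matches → Accepted. {texture=smooth, count=7, weight=1, size=6}: size = 6, matches → Accepted. {texture=matte, count=12, weight=6, size=8}: size = 8, matches → Accepted. {texture=rough, count=3, weight=4, size=3}: size = 3, doesn't match → Rejected.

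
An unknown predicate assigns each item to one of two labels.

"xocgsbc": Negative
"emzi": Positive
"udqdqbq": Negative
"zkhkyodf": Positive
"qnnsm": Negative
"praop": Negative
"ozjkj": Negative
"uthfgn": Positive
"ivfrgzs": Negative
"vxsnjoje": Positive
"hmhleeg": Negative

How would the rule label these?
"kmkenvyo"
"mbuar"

Positive, Negative

The distinguishing property — even length — holds for all the 'Positive' cases and none of the 'Negative' cases.
"kmkenvyo" → length 8 → Positive.
"mbuar" → length 5 → Negative.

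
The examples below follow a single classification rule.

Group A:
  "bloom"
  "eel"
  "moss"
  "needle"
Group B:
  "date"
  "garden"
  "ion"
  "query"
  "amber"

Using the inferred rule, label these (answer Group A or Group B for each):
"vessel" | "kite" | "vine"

Group A, Group B, Group B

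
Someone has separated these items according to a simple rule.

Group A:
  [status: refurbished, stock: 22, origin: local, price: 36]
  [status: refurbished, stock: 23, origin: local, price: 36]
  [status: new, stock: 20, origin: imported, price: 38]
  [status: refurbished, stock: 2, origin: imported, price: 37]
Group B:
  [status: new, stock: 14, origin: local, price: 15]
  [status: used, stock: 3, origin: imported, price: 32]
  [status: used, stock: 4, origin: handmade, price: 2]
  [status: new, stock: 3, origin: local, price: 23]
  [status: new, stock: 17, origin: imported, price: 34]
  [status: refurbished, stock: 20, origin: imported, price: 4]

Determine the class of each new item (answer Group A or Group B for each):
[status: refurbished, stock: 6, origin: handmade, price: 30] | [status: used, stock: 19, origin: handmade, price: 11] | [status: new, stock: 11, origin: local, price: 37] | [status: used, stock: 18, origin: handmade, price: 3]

Group B, Group B, Group A, Group B

One predicate separates the groups cleanly: price ≥ 36.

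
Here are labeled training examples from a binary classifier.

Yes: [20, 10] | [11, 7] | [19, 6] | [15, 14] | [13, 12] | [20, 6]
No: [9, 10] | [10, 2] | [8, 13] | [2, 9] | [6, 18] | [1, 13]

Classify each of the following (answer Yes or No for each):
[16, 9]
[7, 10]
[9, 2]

Rule: first ≥ 11. This holds for each 'Yes' example and fails for each 'No' one.
[16, 9]: first 16 — satisfies this, so Yes. [7, 10]: first 7 — fails the rule, so No. [9, 2]: first 9 — fails the rule, so No.

Yes, No, No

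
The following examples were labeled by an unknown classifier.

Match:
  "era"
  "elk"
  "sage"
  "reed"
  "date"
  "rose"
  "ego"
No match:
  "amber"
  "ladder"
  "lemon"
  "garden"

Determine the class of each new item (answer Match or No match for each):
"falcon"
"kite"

'Match' ⟺ length ≤ 4.
"falcon" — length 6, hence No match.
"kite" — length 4, hence Match.

No match, Match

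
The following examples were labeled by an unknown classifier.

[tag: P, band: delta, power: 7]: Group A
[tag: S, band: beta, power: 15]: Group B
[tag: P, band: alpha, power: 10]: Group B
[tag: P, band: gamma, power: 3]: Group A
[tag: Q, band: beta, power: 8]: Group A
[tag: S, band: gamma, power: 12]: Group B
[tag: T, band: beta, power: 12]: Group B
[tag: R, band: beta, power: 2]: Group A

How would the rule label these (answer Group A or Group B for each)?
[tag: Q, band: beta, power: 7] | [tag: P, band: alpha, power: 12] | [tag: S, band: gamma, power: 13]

Group A, Group B, Group B

'Group A' ⟺ power ≤ 8.
[tag: Q, band: beta, power: 7] — power = 7, hence Group A.
[tag: P, band: alpha, power: 12] — power = 12, hence Group B.
[tag: S, band: gamma, power: 13] — power = 13, hence Group B.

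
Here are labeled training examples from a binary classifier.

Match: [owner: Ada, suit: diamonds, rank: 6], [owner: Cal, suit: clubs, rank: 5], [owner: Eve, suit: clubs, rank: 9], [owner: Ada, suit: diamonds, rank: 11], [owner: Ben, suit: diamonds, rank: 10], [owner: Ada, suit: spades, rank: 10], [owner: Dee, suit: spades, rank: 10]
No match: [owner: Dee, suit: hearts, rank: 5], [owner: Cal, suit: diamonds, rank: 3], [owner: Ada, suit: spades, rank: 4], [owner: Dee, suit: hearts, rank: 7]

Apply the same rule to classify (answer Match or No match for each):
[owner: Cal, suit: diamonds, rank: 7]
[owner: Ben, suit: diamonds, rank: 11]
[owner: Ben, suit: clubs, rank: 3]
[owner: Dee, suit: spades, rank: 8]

Match, Match, No match, Match

All 'Match' examples share one property — suit is not hearts AND rank ≥ 5 — and every 'No match' example lacks it.
[owner: Cal, suit: diamonds, rank: 7]: Match (suit is diamonds, rank = 7).
[owner: Ben, suit: diamonds, rank: 11]: Match (suit is diamonds, rank = 11).
[owner: Ben, suit: clubs, rank: 3]: No match (suit is clubs, rank = 3).
[owner: Dee, suit: spades, rank: 8]: Match (suit is spades, rank = 8).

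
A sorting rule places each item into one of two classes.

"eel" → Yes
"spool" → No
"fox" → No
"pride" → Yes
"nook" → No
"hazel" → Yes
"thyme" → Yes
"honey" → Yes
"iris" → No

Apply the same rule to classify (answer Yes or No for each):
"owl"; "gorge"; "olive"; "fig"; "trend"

No, Yes, Yes, No, Yes

Looking at the examples, the only property every 'Yes' case has and every 'No' case lacks is: contains 'e'.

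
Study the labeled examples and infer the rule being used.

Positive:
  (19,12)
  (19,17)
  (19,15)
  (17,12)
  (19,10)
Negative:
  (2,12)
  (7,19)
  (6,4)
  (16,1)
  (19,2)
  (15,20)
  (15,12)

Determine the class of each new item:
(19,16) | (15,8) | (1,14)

One predicate separates the groups cleanly: first > second AND sum ≥ 29.
(19,16): 19 > 16, 19+16 = 35, fits → Positive.
(15,8): 15 > 8, 15+8 = 23, fails this test → Negative.
(1,14): 1 < 14, 1+14 = 15, fails this test → Negative.

Positive, Negative, Negative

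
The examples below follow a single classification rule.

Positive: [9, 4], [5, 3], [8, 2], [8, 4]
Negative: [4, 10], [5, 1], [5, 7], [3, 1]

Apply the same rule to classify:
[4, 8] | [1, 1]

Negative, Negative

The distinguishing property — first > second AND sum ≥ 8 — holds for all the 'Positive' cases and none of the 'Negative' cases.
[4, 8] → 4 < 8, 4+8 = 12 → Negative.
[1, 1] → 1 = 1, 1+1 = 2 → Negative.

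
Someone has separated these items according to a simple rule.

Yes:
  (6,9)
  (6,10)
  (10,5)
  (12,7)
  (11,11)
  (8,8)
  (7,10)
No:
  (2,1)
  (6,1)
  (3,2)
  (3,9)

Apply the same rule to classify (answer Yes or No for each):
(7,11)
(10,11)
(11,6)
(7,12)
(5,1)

Yes, Yes, Yes, Yes, No

All 'Yes' examples share one property — sum ≥ 15 — and every 'No' example lacks it.
(7,11) — 7+11 = 18, hence Yes. (10,11) — 10+11 = 21, hence Yes. (11,6) — 11+6 = 17, hence Yes. (7,12) — 7+12 = 19, hence Yes. (5,1) — 5+1 = 6, hence No.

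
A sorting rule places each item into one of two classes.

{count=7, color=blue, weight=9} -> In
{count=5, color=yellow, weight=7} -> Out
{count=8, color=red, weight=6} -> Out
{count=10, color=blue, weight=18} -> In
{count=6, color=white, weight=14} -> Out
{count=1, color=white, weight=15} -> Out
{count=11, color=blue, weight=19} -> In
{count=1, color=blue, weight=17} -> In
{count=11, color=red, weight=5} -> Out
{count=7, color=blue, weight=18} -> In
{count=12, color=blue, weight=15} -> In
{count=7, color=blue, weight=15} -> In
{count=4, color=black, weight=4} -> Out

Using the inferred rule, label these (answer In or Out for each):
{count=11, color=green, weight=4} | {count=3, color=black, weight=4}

Out, Out

The pattern is that an item is 'In' exactly when: color is blue.
{count=11, color=green, weight=4} — color is green, hence Out. {count=3, color=black, weight=4} — color is black, hence Out.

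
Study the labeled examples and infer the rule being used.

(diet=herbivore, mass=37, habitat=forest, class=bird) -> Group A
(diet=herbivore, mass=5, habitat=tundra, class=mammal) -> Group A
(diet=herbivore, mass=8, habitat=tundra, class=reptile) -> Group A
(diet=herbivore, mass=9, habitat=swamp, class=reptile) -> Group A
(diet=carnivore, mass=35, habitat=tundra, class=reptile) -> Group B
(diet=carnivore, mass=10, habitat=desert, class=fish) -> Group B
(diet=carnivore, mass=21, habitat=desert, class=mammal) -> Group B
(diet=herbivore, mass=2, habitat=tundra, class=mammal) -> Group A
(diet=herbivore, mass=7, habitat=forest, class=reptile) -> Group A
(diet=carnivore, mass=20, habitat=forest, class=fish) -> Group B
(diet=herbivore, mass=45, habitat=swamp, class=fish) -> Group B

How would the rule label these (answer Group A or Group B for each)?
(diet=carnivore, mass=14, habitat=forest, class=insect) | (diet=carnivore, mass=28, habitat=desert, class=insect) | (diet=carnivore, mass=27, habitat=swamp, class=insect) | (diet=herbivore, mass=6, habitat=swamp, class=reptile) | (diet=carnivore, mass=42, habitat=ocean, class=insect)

Rule: diet is herbivore AND mass ≤ 37. This holds for each 'Group A' example and fails for each 'Group B' one.
(diet=carnivore, mass=14, habitat=forest, class=insect): diet is carnivore, mass = 14, does not satisfy this → Group B.
(diet=carnivore, mass=28, habitat=desert, class=insect): diet is carnivore, mass = 28, does not satisfy this → Group B.
(diet=carnivore, mass=27, habitat=swamp, class=insect): diet is carnivore, mass = 27, does not satisfy this → Group B.
(diet=herbivore, mass=6, habitat=swamp, class=reptile): diet is herbivore, mass = 6, satisfies this → Group A.
(diet=carnivore, mass=42, habitat=ocean, class=insect): diet is carnivore, mass = 42, does not satisfy this → Group B.

Group B, Group B, Group B, Group A, Group B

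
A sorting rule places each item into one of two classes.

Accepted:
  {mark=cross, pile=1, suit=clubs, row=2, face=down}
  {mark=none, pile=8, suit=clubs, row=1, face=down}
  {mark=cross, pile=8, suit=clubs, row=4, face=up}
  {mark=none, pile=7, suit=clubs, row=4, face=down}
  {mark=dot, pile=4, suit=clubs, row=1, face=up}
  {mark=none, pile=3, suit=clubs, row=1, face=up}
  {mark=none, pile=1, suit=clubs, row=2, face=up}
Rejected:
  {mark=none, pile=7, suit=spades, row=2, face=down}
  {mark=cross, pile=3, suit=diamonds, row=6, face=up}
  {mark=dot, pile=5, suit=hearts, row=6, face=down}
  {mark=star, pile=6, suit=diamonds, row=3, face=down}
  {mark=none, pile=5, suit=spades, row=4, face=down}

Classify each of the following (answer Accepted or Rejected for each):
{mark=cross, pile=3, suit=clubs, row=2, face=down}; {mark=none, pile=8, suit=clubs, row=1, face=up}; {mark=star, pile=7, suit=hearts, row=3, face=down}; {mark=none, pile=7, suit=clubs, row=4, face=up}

Accepted, Accepted, Rejected, Accepted

A rule that fits every label: suit is clubs — true of each 'Accepted' example, false of each 'Rejected' one.
{mark=cross, pile=3, suit=clubs, row=2, face=down}: suit is clubs — meets the rule, so Accepted.
{mark=none, pile=8, suit=clubs, row=1, face=up}: suit is clubs — meets the rule, so Accepted.
{mark=star, pile=7, suit=hearts, row=3, face=down}: suit is hearts — does not fit, so Rejected.
{mark=none, pile=7, suit=clubs, row=4, face=up}: suit is clubs — meets the rule, so Accepted.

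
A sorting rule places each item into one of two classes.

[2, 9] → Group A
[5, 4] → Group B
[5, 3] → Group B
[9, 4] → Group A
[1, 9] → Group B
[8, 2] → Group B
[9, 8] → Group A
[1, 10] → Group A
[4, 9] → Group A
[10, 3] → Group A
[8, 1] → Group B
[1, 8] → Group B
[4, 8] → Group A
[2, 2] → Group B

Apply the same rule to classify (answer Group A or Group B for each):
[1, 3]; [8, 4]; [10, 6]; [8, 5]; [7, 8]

One predicate separates the groups cleanly: sum ≥ 11.
[1, 3]: Group B (1+3 = 4).
[8, 4]: Group A (8+4 = 12).
[10, 6]: Group A (10+6 = 16).
[8, 5]: Group A (8+5 = 13).
[7, 8]: Group A (7+8 = 15).

Group B, Group A, Group A, Group A, Group A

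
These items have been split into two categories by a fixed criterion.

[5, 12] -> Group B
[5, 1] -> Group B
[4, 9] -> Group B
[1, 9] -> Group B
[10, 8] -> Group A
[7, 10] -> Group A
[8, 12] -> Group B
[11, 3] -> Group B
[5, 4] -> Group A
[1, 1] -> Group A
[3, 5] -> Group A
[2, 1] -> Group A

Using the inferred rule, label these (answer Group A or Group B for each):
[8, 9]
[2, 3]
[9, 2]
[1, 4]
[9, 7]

Group A, Group A, Group B, Group A, Group A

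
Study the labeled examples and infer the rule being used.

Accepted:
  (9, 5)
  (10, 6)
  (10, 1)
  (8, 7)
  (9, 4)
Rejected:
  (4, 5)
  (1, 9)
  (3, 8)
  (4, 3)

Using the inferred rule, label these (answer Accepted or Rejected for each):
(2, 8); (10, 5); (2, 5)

A rule that fits every label: first ≥ 5 — true of each 'Accepted' example, false of each 'Rejected' one.
(2, 8) — first 2, hence Rejected.
(10, 5) — first 10, hence Accepted.
(2, 5) — first 2, hence Rejected.

Rejected, Accepted, Rejected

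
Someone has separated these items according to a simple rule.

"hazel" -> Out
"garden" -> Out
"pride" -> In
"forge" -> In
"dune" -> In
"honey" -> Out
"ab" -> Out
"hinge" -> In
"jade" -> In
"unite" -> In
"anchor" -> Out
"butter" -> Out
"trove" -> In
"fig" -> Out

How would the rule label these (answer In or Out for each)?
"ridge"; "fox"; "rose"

In, Out, In

The simplest hypothesis consistent with all the labels is: ends with 'e'.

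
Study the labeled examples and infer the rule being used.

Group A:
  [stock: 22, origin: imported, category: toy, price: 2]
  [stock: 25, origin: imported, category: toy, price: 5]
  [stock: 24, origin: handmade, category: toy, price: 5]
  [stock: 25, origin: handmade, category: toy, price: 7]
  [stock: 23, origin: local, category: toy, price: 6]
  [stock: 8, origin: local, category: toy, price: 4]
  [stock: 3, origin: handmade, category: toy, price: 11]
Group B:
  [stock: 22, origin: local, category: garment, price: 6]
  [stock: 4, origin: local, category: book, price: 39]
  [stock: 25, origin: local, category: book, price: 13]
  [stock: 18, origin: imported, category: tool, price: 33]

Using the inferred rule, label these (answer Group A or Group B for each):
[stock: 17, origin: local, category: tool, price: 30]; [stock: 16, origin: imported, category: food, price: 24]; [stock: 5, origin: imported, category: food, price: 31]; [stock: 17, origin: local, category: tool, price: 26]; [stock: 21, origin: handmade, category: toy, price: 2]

Group B, Group B, Group B, Group B, Group A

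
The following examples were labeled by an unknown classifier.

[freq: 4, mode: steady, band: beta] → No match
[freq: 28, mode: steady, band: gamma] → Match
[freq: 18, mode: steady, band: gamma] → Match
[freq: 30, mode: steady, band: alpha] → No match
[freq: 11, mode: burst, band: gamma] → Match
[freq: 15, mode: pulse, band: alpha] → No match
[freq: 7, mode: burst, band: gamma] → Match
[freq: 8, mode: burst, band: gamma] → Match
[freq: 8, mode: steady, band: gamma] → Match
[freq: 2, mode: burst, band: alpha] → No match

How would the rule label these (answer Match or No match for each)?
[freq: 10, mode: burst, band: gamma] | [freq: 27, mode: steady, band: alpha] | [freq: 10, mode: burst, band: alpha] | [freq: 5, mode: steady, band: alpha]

Match, No match, No match, No match

Every 'Match' example satisfies: band is gamma. None of the 'No match' examples do.
Match: [freq: 10, mode: burst, band: gamma], since band is gamma. No match: [freq: 27, mode: steady, band: alpha], since band is alpha. No match: [freq: 10, mode: burst, band: alpha], since band is alpha. No match: [freq: 5, mode: steady, band: alpha], since band is alpha.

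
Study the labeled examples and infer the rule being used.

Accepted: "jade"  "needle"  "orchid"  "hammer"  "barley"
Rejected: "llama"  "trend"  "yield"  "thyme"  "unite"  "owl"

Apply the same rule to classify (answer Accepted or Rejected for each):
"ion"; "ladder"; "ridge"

Rejected, Accepted, Rejected

'Accepted' ⟺ even length.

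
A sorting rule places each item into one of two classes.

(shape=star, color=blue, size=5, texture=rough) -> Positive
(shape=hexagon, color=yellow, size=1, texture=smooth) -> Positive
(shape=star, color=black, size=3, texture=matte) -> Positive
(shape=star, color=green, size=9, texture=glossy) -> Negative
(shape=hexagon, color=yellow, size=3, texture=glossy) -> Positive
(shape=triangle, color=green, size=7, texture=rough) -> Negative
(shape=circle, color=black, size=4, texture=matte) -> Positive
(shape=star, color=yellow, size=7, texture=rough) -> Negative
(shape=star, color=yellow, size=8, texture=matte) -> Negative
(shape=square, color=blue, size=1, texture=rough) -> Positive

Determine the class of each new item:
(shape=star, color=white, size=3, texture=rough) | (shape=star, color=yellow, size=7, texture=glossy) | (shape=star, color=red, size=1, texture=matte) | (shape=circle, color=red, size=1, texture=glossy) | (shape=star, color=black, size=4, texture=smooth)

Positive, Negative, Positive, Positive, Positive

The classifier is using: size ≤ 5.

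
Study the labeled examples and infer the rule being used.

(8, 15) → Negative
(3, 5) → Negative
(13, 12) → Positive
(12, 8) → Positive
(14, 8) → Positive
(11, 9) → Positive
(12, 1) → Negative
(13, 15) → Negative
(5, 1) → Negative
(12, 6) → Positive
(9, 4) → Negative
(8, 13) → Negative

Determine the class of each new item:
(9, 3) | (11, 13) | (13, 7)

The distinguishing property — first > second AND sum ≥ 18 — holds for all the 'Positive' cases and none of the 'Negative' cases.

Negative, Negative, Positive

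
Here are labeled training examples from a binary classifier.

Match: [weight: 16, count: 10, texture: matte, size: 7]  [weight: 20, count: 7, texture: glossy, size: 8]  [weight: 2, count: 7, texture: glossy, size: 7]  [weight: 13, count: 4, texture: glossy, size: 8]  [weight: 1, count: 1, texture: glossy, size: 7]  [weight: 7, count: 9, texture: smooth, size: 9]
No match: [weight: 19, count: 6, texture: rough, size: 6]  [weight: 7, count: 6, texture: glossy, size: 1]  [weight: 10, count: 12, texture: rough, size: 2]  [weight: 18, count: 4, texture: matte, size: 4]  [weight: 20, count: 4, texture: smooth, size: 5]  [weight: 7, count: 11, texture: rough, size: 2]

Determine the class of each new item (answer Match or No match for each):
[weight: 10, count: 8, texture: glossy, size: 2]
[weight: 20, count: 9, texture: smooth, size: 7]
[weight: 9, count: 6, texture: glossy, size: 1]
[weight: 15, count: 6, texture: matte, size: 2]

No match, Match, No match, No match

'Match' ⟺ size ≥ 7.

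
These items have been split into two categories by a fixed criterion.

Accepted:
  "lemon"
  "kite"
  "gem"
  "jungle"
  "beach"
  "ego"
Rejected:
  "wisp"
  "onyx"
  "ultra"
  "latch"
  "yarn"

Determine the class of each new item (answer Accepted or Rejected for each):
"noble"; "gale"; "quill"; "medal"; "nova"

Accepted, Accepted, Rejected, Accepted, Rejected

All 'Accepted' examples share one property — contains 'e' — and every 'Rejected' example lacks it.
"noble" → has 'e' → Accepted. "gale" → has 'e' → Accepted. "quill" → no 'e' → Rejected. "medal" → has 'e' → Accepted. "nova" → no 'e' → Rejected.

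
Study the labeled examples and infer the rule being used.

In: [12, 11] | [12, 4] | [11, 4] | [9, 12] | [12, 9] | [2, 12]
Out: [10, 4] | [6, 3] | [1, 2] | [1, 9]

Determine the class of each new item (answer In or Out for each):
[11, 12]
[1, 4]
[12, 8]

In, Out, In

The distinguishing property — max ≥ 11 — holds for all the 'In' cases and none of the 'Out' cases.
[11, 12]: max 12 — meets the rule, so In.
[1, 4]: max 4 — doesn't qualify, so Out.
[12, 8]: max 12 — meets the rule, so In.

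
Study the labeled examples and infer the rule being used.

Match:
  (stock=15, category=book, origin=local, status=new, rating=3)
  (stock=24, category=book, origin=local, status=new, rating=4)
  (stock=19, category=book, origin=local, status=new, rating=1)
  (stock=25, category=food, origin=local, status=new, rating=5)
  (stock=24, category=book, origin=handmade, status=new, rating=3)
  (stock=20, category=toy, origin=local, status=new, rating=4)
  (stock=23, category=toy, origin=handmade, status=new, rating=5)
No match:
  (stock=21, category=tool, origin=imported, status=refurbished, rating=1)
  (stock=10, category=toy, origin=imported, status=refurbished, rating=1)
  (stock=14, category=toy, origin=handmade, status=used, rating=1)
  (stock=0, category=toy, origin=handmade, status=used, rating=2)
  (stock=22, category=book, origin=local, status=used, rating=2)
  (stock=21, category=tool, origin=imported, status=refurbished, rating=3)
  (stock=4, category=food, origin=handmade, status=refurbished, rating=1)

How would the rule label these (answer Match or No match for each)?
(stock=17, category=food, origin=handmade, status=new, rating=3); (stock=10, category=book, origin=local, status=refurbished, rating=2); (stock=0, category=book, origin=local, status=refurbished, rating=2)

Looking at the examples, the only property every 'Match' case has and every 'No match' case lacks is: status is new.
Match: (stock=17, category=food, origin=handmade, status=new, rating=3), since status is new.
No match: (stock=10, category=book, origin=local, status=refurbished, rating=2), since status is refurbished.
No match: (stock=0, category=book, origin=local, status=refurbished, rating=2), since status is refurbished.

Match, No match, No match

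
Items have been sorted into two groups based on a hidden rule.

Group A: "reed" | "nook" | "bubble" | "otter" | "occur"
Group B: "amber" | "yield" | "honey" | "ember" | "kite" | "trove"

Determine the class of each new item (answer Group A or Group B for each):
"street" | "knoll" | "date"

Group A, Group A, Group B

The pattern is that an item is 'Group A' exactly when: has a double letter.
"street" → 'ee' doubled → Group A. "knoll" → 'll' doubled → Group A. "date" → no doubled letter → Group B.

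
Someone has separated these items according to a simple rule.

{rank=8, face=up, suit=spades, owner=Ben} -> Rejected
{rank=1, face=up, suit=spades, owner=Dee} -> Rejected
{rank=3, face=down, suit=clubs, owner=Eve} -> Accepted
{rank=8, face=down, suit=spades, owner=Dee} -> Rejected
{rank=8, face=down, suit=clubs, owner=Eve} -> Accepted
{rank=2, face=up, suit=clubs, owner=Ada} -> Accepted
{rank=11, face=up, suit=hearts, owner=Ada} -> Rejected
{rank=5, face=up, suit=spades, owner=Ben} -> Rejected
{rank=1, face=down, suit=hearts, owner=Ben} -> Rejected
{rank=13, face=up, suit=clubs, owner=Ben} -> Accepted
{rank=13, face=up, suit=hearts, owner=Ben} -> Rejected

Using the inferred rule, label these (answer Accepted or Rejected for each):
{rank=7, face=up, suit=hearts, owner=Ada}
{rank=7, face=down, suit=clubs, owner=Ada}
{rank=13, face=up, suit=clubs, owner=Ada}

Rejected, Accepted, Accepted

The classifier is using: suit is clubs.
{rank=7, face=up, suit=hearts, owner=Ada}: Rejected (suit is hearts).
{rank=7, face=down, suit=clubs, owner=Ada}: Accepted (suit is clubs).
{rank=13, face=up, suit=clubs, owner=Ada}: Accepted (suit is clubs).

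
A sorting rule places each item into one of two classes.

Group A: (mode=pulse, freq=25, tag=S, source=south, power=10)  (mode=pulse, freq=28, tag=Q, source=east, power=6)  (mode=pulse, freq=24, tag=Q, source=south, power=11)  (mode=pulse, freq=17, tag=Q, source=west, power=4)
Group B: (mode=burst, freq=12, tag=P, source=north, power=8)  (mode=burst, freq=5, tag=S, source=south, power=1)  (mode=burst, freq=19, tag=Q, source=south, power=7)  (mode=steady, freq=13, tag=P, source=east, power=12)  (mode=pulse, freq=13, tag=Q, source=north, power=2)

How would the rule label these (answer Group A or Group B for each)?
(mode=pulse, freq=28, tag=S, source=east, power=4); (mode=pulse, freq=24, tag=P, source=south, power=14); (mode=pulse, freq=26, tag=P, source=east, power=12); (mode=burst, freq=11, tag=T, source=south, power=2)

Rule: mode is pulse AND freq ≥ 17. This holds for each 'Group A' example and fails for each 'Group B' one.
(mode=pulse, freq=28, tag=S, source=east, power=4) → mode is pulse, freq = 28 → Group A.
(mode=pulse, freq=24, tag=P, source=south, power=14) → mode is pulse, freq = 24 → Group A.
(mode=pulse, freq=26, tag=P, source=east, power=12) → mode is pulse, freq = 26 → Group A.
(mode=burst, freq=11, tag=T, source=south, power=2) → mode is burst, freq = 11 → Group B.

Group A, Group A, Group A, Group B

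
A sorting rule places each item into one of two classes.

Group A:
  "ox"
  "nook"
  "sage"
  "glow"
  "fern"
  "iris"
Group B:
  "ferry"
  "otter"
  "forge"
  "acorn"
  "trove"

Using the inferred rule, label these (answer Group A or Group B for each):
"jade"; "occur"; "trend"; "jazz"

Group A, Group B, Group B, Group A

The pattern is that an item is 'Group A' exactly when: even length.
Group A: "jade", since length 4.
Group B: "occur", since length 5.
Group B: "trend", since length 5.
Group A: "jazz", since length 4.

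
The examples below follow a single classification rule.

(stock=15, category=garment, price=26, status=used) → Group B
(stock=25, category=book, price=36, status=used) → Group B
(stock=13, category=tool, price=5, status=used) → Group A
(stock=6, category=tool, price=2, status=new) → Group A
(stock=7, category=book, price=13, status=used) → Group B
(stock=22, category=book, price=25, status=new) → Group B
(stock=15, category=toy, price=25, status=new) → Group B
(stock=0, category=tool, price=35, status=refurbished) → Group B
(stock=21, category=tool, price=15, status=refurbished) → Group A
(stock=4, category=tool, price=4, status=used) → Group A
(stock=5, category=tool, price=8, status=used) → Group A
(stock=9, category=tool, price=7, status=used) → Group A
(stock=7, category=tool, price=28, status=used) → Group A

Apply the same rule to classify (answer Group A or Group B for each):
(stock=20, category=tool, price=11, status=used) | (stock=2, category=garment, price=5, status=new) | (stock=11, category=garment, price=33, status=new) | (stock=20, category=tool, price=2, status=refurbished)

One predicate separates the groups cleanly: category is tool AND stock ≥ 4.

Group A, Group B, Group B, Group A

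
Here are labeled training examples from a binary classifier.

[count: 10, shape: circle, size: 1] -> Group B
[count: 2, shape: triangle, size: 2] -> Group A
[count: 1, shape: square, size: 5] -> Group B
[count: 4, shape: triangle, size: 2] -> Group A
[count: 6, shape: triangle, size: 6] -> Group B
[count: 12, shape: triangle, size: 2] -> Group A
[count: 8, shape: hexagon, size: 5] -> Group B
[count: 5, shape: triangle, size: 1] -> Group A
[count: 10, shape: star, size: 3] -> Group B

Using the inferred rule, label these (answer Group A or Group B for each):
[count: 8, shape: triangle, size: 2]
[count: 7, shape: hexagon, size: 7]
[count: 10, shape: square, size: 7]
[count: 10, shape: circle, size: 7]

The rule appears to be: shape is triangle AND size ≤ 2.

Group A, Group B, Group B, Group B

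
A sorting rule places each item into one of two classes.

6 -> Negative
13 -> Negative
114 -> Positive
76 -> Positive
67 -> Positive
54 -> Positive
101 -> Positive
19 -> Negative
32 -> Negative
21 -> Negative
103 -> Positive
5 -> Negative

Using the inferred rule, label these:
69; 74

All 'Positive' examples share one property — at least 54 — and every 'Negative' example lacks it.
69: Positive (69 ≥ 54). 74: Positive (74 ≥ 54).

Positive, Positive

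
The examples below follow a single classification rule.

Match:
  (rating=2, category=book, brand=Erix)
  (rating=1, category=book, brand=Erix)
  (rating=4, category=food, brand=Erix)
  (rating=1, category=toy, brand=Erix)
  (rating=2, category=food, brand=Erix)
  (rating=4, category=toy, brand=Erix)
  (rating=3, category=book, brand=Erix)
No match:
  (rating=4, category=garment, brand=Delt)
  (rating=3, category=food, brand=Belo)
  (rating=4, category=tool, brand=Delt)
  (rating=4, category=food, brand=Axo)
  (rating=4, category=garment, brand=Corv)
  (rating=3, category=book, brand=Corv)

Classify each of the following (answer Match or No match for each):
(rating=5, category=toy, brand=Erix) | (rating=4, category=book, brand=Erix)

Match, Match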